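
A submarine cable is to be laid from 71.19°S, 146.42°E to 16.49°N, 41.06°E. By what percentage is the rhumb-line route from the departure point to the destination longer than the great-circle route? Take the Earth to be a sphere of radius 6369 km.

5.7%

Great circle: σ = 1.9290 rad → d_gc = Rσ = 12285.7 km
Rhumb: Δφ = +1.5303, Δλ = -1.8389, Δψ = +2.0898, q = Δφ/Δψ = 0.7323 → d_rh = R√(Δφ²+q²Δλ²) = 12982.5 km
Excess = (12982.5 − 12285.7) / 12285.7 = 696.8 / 12285.7 = 5.67% ≈ 5.7%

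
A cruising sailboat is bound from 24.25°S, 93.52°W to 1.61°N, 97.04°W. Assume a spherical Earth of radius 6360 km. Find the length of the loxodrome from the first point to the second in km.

2896 km

Δψ = ln[tan(π/4+φ₂/2)/tan(π/4+φ₁/2)] = +0.4646;  Δφ = +0.4513 rad,  Δλ = -0.0614 rad
q = Δφ/Δψ = 0.9715
d = R·√(Δφ² + q²Δλ²) = 6360·0.45527 = 2896 km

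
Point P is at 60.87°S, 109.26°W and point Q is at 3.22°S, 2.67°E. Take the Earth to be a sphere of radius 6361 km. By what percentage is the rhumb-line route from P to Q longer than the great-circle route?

Great circle: σ = 1.7036 rad → d_gc = Rσ = 10836.8 km
Rhumb: Δφ = +1.0062, Δλ = +1.9535, Δψ = +1.2915, q = Δφ/Δψ = 0.7791 → d_rh = R√(Δφ²+q²Δλ²) = 11605.6 km
Excess = (11605.6 − 10836.8) / 10836.8 = 768.8 / 10836.8 = 7.09% ≈ 7.1%

7.1%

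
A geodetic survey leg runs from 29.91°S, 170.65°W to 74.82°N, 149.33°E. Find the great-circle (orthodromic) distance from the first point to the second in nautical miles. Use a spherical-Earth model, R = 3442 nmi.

6482 nmi

cos σ = sin φ₁ sin φ₂ + cos φ₁ cos φ₂ cos Δλ
      = sin(-29.91°)sin(74.82°) + cos(-29.91°)cos(74.82°)cos(-40.02°) = -0.3074
σ = 107.904° → d = Rσ = 3442·1.88327 = 6482 nmi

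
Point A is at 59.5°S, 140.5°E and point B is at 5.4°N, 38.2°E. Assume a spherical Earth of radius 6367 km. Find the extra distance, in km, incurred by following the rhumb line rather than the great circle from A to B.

Great circle: cos σ = sin φ₁ sin φ₂ + cos φ₁ cos φ₂ cos Δλ,  σ = 1.7607 rad → d_gc = 11210.1 km
Rhumb line: Δψ = +1.3940, q = Δφ/Δψ = 0.8126, d_rh = R√(Δφ²+q²Δλ²) = 11719.2 km
Excess = 11719.2 − 11210.1 = 509.1 ≈ 509 km

509 km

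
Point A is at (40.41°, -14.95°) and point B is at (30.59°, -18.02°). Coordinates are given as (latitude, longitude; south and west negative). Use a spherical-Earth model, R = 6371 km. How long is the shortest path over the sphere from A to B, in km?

Haversine: a = sin²(Δφ/2)+cos φ₁ cos φ₂ sin²(Δλ/2) = 0.00780;  σ = 2·atan2(√a,√(1−a))
σ = 10.131° → d = Rσ = 6371·0.17682 = 1127 km

1127 km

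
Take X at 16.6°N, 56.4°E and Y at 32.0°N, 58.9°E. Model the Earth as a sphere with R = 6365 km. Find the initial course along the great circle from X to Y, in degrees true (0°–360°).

θ = atan2( sin Δλ·cos φ₂ ,  cos φ₁ sin φ₂ − sin φ₁ cos φ₂ cos Δλ )
  = atan2(+0.0370, +0.2658) = 7.92°

7.9°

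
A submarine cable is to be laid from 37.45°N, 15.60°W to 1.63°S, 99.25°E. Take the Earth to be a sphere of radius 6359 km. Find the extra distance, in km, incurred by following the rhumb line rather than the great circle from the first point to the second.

Great circle: cos σ = sin φ₁ sin φ₂ + cos φ₁ cos φ₂ cos Δλ,  σ = 1.9292 rad → d_gc = 12267.8 km
Rhumb line: Δψ = -0.7343, q = Δφ/Δψ = 0.9289, d_rh = R√(Δφ²+q²Δλ²) = 12609.5 km
Excess = 12609.5 − 12267.8 = 341.7 ≈ 342 km

342 km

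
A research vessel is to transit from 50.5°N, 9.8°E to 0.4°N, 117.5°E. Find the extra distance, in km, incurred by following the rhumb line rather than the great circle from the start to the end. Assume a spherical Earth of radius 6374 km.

Great circle: cos σ = sin φ₁ sin φ₂ + cos φ₁ cos φ₂ cos Δλ,  σ = 1.7599 rad → d_gc = 11217.7 km
Rhumb line: Δψ = -1.0173, q = Δφ/Δψ = 0.8595, d_rh = R√(Δφ²+q²Δλ²) = 11709.5 km
Excess = 11709.5 − 11217.7 = 491.8 ≈ 492 km

492 km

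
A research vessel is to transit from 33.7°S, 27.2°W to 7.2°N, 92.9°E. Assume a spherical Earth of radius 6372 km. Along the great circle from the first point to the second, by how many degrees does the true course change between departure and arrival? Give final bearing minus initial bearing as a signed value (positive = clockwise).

-46.0°

Initial bearing θ₁ = atan2(sin Δλ cos φ₂, cos φ₁ sin φ₂ − sin φ₁ cos φ₂ cos Δλ) = 101.32°
Final bearing θ₂ = (initial bearing from the destination back to the start) + 180° = 55.31°
Δθ = θ₂ − θ₁ = -46.0°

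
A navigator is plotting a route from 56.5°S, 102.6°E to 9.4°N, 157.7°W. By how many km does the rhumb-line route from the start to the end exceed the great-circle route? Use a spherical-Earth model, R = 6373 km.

397 km

Great circle: cos σ = sin φ₁ sin φ₂ + cos φ₁ cos φ₂ cos Δλ,  σ = 1.8008 rad → d_gc = 11476.2 km
Rhumb line: Δψ = +1.3656, q = Δφ/Δψ = 0.8423, d_rh = R√(Δφ²+q²Δλ²) = 11873.2 km
Excess = 11873.2 − 11476.2 = 397.0 ≈ 397 km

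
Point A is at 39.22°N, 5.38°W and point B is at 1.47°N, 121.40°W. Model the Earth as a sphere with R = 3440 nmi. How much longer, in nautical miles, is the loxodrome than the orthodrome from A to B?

232 nmi

Great circle: cos σ = sin φ₁ sin φ₂ + cos φ₁ cos φ₂ cos Δλ,  σ = 1.9003 rad → d_gc = 6536.9 nmi
Rhumb line: Δψ = -0.7196, q = Δφ/Δψ = 0.9156, d_rh = R√(Δφ²+q²Δλ²) = 6768.7 nmi
Excess = 6768.7 − 6536.9 = 231.8 ≈ 232 nmi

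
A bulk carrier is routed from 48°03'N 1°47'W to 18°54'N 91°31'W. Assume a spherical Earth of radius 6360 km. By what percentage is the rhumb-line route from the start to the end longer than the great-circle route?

4.0%

Great circle: σ = 1.3245 rad → d_gc = Rσ = 8423.6 km
Rhumb: Δφ = -0.5088, Δλ = -1.5661, Δψ = -0.6228, q = Δφ/Δψ = 0.8170 → d_rh = R√(Δφ²+q²Δλ²) = 8757.2 km
Excess = (8757.2 − 8423.6) / 8423.6 = 333.6 / 8423.6 = 3.96% ≈ 4.0%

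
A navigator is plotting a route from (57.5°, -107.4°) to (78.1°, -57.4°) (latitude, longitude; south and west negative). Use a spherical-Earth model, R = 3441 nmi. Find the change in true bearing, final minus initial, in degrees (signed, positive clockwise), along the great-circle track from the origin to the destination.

+47.4°

At departure: θ₁ = atan2(sin Δλ cos φ₂, cos φ₁ sin φ₂ − sin φ₁ cos φ₂ cos Δλ) = 20.89°
At arrival: θ₂ = atan2(sin Δλ cos φ₁, −cos φ₂ sin φ₁ + sin φ₂ cos φ₁ cos Δλ) = 68.27°
Δθ = θ₂ − θ₁ = +47.4°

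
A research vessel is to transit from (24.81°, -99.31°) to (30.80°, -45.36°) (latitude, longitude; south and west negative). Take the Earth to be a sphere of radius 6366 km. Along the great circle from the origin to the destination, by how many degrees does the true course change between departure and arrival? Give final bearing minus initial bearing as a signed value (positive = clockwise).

+26.7°

Initial bearing θ₁ = atan2(sin Δλ cos φ₂, cos φ₁ sin φ₂ − sin φ₁ cos φ₂ cos Δλ) = 70.01°
Final bearing θ₂ = (initial bearing from the destination back to the start) + 180° = 96.75°
Δθ = θ₂ − θ₁ = +26.7°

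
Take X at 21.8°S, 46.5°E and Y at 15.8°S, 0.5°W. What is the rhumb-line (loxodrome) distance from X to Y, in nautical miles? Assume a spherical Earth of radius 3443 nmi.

Δψ = ln[tan(π/4+φ₂/2)/tan(π/4+φ₁/2)] = +0.1107;  Δφ = +0.1047 rad,  Δλ = -0.8203 rad
q = Δφ/Δψ = 0.9461
d = R·√(Δφ² + q²Δλ²) = 3443·0.78314 = 2696 nmi

2696 nmi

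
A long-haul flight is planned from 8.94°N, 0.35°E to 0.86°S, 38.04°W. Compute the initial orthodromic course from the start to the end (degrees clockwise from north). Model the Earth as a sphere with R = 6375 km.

257.6°

N = sin Δλ·cos φ₂ = -0.6209;  D = cos φ₁ sin φ₂ − sin φ₁ cos φ₂ cos Δλ = -0.1366
initial course = atan2(N, D) = 257.59°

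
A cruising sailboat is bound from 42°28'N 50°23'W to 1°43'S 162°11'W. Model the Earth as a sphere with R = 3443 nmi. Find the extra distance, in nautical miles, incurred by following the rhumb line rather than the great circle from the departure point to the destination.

211 nmi

Great circle: cos σ = sin φ₁ sin φ₂ + cos φ₁ cos φ₂ cos Δλ,  σ = 1.8693 rad → d_gc = 6435.9 nmi
Rhumb line: Δψ = -0.8501, q = Δφ/Δψ = 0.9071, d_rh = R√(Δφ²+q²Δλ²) = 6647.3 nmi
Excess = 6647.3 − 6435.9 = 211.4 ≈ 211 nmi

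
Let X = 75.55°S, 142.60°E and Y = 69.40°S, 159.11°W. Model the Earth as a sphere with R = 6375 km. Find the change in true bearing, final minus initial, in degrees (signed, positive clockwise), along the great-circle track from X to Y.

-56.1°

Initial bearing θ₁ = atan2(sin Δλ cos φ₂, cos φ₁ sin φ₂ − sin φ₁ cos φ₂ cos Δλ) = 100.32°
Final bearing θ₂ = (initial bearing from the destination back to the start) + 180° = 44.25°
Δθ = θ₂ − θ₁ = -56.1°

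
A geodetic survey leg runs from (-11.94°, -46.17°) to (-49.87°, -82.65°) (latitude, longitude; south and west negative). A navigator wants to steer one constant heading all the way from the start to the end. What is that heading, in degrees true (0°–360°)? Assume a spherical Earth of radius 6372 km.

218.6°

Δψ = ln[tan(π/4+φ₂/2)/tan(π/4+φ₁/2)] = -0.7972
Δλ = -0.6367 rad (taken the short way round)
course = atan2(Δλ, Δψ) = 218.61°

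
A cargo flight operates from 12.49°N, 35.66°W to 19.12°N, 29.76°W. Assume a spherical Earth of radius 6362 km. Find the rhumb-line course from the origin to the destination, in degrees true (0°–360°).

Δψ = ln[tan(π/4+φ₂/2)/tan(π/4+φ₁/2)] = +0.1203
Δλ = +0.1030 rad (taken the short way round)
course = atan2(Δλ, Δψ) = 40.55°

40.6°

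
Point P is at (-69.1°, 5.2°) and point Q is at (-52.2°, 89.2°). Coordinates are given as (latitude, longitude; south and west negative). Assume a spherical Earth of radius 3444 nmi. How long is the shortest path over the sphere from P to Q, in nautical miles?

2431 nmi

Haversine: a = sin²(Δφ/2)+cos φ₁ cos φ₂ sin²(Δλ/2) = 0.11949;  σ = 2·atan2(√a,√(1−a))
σ = 40.446° → d = Rσ = 3444·0.70591 = 2431 nmi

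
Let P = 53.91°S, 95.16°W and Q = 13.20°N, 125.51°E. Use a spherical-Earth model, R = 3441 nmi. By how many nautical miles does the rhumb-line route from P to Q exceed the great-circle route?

Great circle: cos σ = sin φ₁ sin φ₂ + cos φ₁ cos φ₂ cos Δλ,  σ = 2.2389 rad → d_gc = 7704.1 nmi
Rhumb line: Δψ = +1.3540, q = Δφ/Δψ = 0.8651, d_rh = R√(Δφ²+q²Δλ²) = 8285.2 nmi
Excess = 8285.2 − 7704.1 = 581.1 ≈ 581 nmi

581 nmi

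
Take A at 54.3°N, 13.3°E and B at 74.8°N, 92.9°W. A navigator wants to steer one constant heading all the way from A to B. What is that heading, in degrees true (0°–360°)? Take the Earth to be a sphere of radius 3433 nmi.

295.4°

Δψ = ln[tan(π/4+φ₂/2)/tan(π/4+φ₁/2)] = +0.8811
Δλ = -1.8535 rad (taken the short way round)
course = atan2(Δλ, Δψ) = 295.42°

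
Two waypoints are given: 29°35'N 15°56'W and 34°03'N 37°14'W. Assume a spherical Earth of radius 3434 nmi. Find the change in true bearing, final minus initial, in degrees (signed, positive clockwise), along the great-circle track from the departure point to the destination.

Initial bearing θ₁ = atan2(sin Δλ cos φ₂, cos φ₁ sin φ₂ − sin φ₁ cos φ₂ cos Δλ) = 289.37°
Final bearing θ₂ = (initial bearing from the destination back to the start) + 180° = 278.04°
Δθ = θ₂ − θ₁ = -11.3°

-11.3°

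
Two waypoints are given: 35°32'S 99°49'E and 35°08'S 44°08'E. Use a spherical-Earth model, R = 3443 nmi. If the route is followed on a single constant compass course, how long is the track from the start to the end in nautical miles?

Δψ = ln[tan(π/4+φ₂/2)/tan(π/4+φ₁/2)] = +0.0086;  Δφ = +0.0070 rad,  Δλ = -0.9719 rad
q = Δφ/Δψ = 0.8158
d = R·√(Δφ² + q²Δλ²) = 3443·0.79287 = 2730 nmi

2730 nmi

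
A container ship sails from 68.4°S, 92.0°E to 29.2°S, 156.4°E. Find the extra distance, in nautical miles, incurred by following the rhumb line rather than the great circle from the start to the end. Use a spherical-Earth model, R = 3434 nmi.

107 nmi

Great circle: cos σ = sin φ₁ sin φ₂ + cos φ₁ cos φ₂ cos Δλ,  σ = 0.9367 rad → d_gc = 3216.6 nmi
Rhumb line: Δψ = +1.1235, q = Δφ/Δψ = 0.6090, d_rh = R√(Δφ²+q²Δλ²) = 3323.3 nmi
Excess = 3323.3 − 3216.6 = 106.7 ≈ 107 nmi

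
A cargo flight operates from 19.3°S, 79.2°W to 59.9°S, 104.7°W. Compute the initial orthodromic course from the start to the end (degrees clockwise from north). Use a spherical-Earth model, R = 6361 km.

θ = atan2( sin Δλ·cos φ₂ ,  cos φ₁ sin φ₂ − sin φ₁ cos φ₂ cos Δλ )
  = atan2(-0.2159, -0.6669) = 197.94°

197.9°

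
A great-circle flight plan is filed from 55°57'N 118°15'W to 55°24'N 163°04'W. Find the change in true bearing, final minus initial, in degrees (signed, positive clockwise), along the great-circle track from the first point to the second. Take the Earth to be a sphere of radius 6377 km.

-37.6°

At departure: θ₁ = atan2(sin Δλ cos φ₂, cos φ₁ sin φ₂ − sin φ₁ cos φ₂ cos Δλ) = 287.62°
At arrival: θ₂ = atan2(sin Δλ cos φ₁, −cos φ₂ sin φ₁ + sin φ₂ cos φ₁ cos Δλ) = 250.01°
Δθ = θ₂ − θ₁ = -37.6°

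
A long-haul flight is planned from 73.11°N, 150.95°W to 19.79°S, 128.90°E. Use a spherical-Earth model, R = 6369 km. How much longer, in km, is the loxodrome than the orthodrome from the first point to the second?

Great circle: cos σ = sin φ₁ sin φ₂ + cos φ₁ cos φ₂ cos Δλ,  σ = 1.8517 rad → d_gc = 11793.3 km
Rhumb line: Δψ = -2.2599, q = Δφ/Δψ = 0.7175, d_rh = R√(Δφ²+q²Δλ²) = 12145.2 km
Excess = 12145.2 − 11793.3 = 351.9 ≈ 352 km

352 km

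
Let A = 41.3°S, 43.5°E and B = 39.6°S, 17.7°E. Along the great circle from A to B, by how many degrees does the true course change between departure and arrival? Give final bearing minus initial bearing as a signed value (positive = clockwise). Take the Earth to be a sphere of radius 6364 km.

Initial bearing θ₁ = atan2(sin Δλ cos φ₂, cos φ₁ sin φ₂ − sin φ₁ cos φ₂ cos Δλ) = 266.41°
Final bearing θ₂ = (initial bearing from the destination back to the start) + 180° = 283.32°
Δθ = θ₂ − θ₁ = +16.9°

+16.9°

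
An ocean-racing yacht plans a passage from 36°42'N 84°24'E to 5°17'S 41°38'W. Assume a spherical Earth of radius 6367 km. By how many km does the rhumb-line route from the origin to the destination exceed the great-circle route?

413 km

Great circle: cos σ = sin φ₁ sin φ₂ + cos φ₁ cos φ₂ cos Δλ,  σ = 2.1231 rad → d_gc = 13518.0 km
Rhumb line: Δψ = -0.7818, q = Δφ/Δψ = 0.9373, d_rh = R√(Δφ²+q²Δλ²) = 13931.3 km
Excess = 13931.3 − 13518.0 = 413.3 ≈ 413 km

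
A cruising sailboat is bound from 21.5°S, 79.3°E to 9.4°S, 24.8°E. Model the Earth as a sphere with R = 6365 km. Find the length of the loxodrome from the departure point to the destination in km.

Δψ = ln[tan(π/4+φ₂/2)/tan(π/4+φ₁/2)] = +0.2196;  Δφ = +0.2112 rad,  Δλ = -0.9512 rad
q = Δφ/Δψ = 0.9618
d = R·√(Δφ² + q²Δλ²) = 6365·0.93892 = 5976 km

5976 km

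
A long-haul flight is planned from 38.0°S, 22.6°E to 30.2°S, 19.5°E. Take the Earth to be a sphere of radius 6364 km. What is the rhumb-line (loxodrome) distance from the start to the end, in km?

Δψ = ln[tan(π/4+φ₂/2)/tan(π/4+φ₁/2)] = +0.1646;  Δφ = +0.1361 rad,  Δλ = -0.0541 rad
q = Δφ/Δψ = 0.8268
d = R·√(Δφ² + q²Δλ²) = 6364·0.14330 = 912 km

912 km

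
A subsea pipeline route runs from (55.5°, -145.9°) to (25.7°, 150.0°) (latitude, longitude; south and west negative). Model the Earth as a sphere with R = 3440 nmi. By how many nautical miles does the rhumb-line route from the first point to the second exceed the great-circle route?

82 nmi

Great circle: cos σ = sin φ₁ sin φ₂ + cos φ₁ cos φ₂ cos Δλ,  σ = 0.9517 rad → d_gc = 3273.7 nmi
Rhumb line: Δψ = -0.7052, q = Δφ/Δψ = 0.7376, d_rh = R√(Δφ²+q²Δλ²) = 3355.4 nmi
Excess = 3355.4 − 3273.7 = 81.7 ≈ 82 nmi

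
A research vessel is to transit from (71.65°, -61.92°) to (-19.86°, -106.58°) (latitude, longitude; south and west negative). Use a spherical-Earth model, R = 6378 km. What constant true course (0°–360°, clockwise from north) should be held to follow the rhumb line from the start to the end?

Δψ = ln[tan(π/4+φ₂/2)/tan(π/4+φ₁/2)] = -2.1769
Δλ = -0.7795 rad (taken the short way round)
course = atan2(Δλ, Δψ) = 199.70°

199.7°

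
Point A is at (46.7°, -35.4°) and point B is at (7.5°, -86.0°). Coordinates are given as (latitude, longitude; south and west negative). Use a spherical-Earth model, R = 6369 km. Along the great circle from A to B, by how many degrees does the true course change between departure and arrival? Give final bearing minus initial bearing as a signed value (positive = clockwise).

-25.8°

At departure: θ₁ = atan2(sin Δλ cos φ₂, cos φ₁ sin φ₂ − sin φ₁ cos φ₂ cos Δλ) = 244.31°
At arrival: θ₂ = atan2(sin Δλ cos φ₁, −cos φ₂ sin φ₁ + sin φ₂ cos φ₁ cos Δλ) = 218.56°
Δθ = θ₂ − θ₁ = -25.8°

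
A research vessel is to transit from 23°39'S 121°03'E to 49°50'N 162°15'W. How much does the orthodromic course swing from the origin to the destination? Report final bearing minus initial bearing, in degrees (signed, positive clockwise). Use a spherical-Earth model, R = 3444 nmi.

Initial bearing θ₁ = atan2(sin Δλ cos φ₂, cos φ₁ sin φ₂ − sin φ₁ cos φ₂ cos Δλ) = 39.57°
Final bearing θ₂ = (initial bearing from the destination back to the start) + 180° = 64.78°
Δθ = θ₂ − θ₁ = +25.2°

+25.2°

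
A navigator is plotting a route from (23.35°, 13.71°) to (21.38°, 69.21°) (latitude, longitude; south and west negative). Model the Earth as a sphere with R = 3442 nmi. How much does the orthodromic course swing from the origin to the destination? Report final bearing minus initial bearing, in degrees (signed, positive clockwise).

+22.6°

Initial bearing θ₁ = atan2(sin Δλ cos φ₂, cos φ₁ sin φ₂ − sin φ₁ cos φ₂ cos Δλ) = 80.70°
Final bearing θ₂ = (initial bearing from the destination back to the start) + 180° = 103.35°
Δθ = θ₂ − θ₁ = +22.6°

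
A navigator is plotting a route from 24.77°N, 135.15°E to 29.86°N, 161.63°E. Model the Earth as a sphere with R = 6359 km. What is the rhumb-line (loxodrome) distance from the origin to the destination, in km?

2670 km

Rhumb course C = atan2(Δλ, Δψ) with Δψ = ln[tan(π/4+φ₂/2)/tan(π/4+φ₁/2)] = +0.1000, Δλ = +0.4622 → C = 77.79°
d = R·|Δφ| / |cos C| = 6359·0.08884 / 0.21155 = 2670 km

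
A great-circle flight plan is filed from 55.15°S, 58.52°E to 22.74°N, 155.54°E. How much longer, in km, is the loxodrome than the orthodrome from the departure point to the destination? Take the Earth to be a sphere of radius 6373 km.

Great circle: cos σ = sin φ₁ sin φ₂ + cos φ₁ cos φ₂ cos Δλ,  σ = 1.9624 rad → d_gc = 12506.1 km
Rhumb line: Δψ = +1.5665, q = Δφ/Δψ = 0.8678, d_rh = R√(Δφ²+q²Δλ²) = 12757.7 km
Excess = 12757.7 − 12506.1 = 251.6 ≈ 252 km

252 km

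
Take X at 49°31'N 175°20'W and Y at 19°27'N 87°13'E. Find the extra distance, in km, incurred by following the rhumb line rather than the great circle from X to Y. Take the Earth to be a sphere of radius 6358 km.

Great circle: cos σ = sin φ₁ sin φ₂ + cos φ₁ cos φ₂ cos Δλ,  σ = 1.3960 rad → d_gc = 8875.9 km
Rhumb line: Δψ = -0.6514, q = Δφ/Δψ = 0.8055, d_rh = R√(Δφ²+q²Δλ²) = 9328.0 km
Excess = 9328.0 − 8875.9 = 452.1 ≈ 452 km

452 km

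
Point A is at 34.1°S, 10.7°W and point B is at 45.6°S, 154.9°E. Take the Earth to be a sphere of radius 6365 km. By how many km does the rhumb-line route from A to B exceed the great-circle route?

3100 km

Great circle: cos σ = sin φ₁ sin φ₂ + cos φ₁ cos φ₂ cos Δλ,  σ = 1.7321 rad → d_gc = 11024.8 km
Rhumb line: Δψ = -0.2625, q = Δφ/Δψ = 0.7646, d_rh = R√(Δφ²+q²Δλ²) = 14124.4 km
Excess = 14124.4 − 11024.8 = 3099.6 ≈ 3100 km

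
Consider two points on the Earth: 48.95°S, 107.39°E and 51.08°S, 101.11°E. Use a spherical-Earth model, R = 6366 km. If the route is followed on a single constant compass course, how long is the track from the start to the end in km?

507 km

Rhumb course C = atan2(Δλ, Δψ) with Δψ = ln[tan(π/4+φ₂/2)/tan(π/4+φ₁/2)] = -0.0579, Δλ = -0.1096 → C = 242.17°
d = R·|Δφ| / |cos C| = 6366·0.03718 / 0.46687 = 507 km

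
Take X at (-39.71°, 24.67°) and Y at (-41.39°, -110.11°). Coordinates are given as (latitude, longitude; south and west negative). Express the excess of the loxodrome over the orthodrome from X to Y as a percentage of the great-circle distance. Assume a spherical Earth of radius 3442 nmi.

15.0%

Great circle: σ = 1.5549 rad → d_gc = Rσ = 5352.0 nmi
Rhumb: Δφ = -0.0293, Δλ = -2.3524, Δψ = -0.0386, q = Δφ/Δψ = 0.7598 → d_rh = R√(Δφ²+q²Δλ²) = 6152.6 nmi
Excess = (6152.6 − 5352.0) / 5352.0 = 800.6 / 5352.0 = 14.96% ≈ 15.0%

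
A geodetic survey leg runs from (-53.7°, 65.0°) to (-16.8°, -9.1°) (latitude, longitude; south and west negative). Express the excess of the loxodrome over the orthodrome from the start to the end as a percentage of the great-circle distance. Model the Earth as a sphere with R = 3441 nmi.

2.8%

Great circle: σ = 1.1721 rad → d_gc = Rσ = 4033.2 nmi
Rhumb: Δφ = +0.6440, Δλ = -1.2933, Δψ = +0.8178, q = Δφ/Δψ = 0.7875 → d_rh = R√(Δφ²+q²Δλ²) = 4146.5 nmi
Excess = (4146.5 − 4033.2) / 4033.2 = 113.3 / 4033.2 = 2.81% ≈ 2.8%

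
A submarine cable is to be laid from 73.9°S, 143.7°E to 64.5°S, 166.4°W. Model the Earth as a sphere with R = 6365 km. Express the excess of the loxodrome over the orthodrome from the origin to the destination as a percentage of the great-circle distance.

2.8%

Great circle: σ = 0.3360 rad → d_gc = Rσ = 2138.6 km
Rhumb: Δφ = +0.1641, Δλ = +0.8709, Δψ = +0.4699, q = Δφ/Δψ = 0.3491 → d_rh = R√(Δφ²+q²Δλ²) = 2199.0 km
Excess = (2199.0 − 2138.6) / 2138.6 = 60.4 / 2138.6 = 2.82% ≈ 2.8%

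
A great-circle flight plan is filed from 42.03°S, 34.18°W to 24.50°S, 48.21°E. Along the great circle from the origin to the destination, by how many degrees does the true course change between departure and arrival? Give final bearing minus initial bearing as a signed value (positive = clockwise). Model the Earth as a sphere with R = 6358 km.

Initial bearing θ₁ = atan2(sin Δλ cos φ₂, cos φ₁ sin φ₂ − sin φ₁ cos φ₂ cos Δλ) = 104.15°
Final bearing θ₂ = (initial bearing from the destination back to the start) + 180° = 52.33°
Δθ = θ₂ − θ₁ = -51.8°

-51.8°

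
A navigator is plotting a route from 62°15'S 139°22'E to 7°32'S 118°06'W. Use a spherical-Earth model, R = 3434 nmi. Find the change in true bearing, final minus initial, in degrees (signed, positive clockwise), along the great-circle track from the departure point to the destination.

-77.5°

At departure: θ₁ = atan2(sin Δλ cos φ₂, cos φ₁ sin φ₂ − sin φ₁ cos φ₂ cos Δλ) = 104.56°
At arrival: θ₂ = atan2(sin Δλ cos φ₁, −cos φ₂ sin φ₁ + sin φ₂ cos φ₁ cos Δλ) = 27.04°
Δθ = θ₂ − θ₁ = -77.5°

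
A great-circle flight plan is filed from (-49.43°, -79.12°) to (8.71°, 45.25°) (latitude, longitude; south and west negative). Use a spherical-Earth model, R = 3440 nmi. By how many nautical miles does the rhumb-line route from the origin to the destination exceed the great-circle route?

Great circle: cos σ = sin φ₁ sin φ₂ + cos φ₁ cos φ₂ cos Δλ,  σ = 2.0691 rad → d_gc = 7117.8 nmi
Rhumb line: Δψ = +1.1479, q = Δφ/Δψ = 0.8840, d_rh = R√(Δφ²+q²Δλ²) = 7467.0 nmi
Excess = 7467.0 − 7117.8 = 349.2 ≈ 349 nmi

349 nmi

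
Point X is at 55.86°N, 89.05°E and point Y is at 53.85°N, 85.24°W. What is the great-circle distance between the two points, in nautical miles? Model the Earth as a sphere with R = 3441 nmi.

Haversine: a = sin²(Δφ/2)+cos φ₁ cos φ₂ sin²(Δλ/2) = 0.33055;  σ = 2·atan2(√a,√(1−a))
σ = 70.190° → d = Rσ = 3441·1.22505 = 4215 nmi

4215 nmi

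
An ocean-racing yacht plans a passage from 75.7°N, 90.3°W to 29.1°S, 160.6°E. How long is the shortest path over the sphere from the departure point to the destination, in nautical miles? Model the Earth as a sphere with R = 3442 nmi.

7378 nmi

cos σ = sin φ₁ sin φ₂ + cos φ₁ cos φ₂ cos Δλ
      = sin(75.70°)sin(-29.10°) + cos(75.70°)cos(-29.10°)cos(-109.10°) = -0.5419
σ = 122.812° → d = Rσ = 3442·2.14348 = 7378 nmi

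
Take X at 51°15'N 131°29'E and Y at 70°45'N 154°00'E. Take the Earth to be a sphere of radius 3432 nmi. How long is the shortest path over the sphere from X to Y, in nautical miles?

1320 nmi

cos σ = sin φ₁ sin φ₂ + cos φ₁ cos φ₂ cos Δλ
      = sin(51.25°)sin(70.75°) + cos(51.25°)cos(70.75°)cos(22.52°) = 0.9269
σ = 22.042° → d = Rσ = 3432·0.38470 = 1320 nmi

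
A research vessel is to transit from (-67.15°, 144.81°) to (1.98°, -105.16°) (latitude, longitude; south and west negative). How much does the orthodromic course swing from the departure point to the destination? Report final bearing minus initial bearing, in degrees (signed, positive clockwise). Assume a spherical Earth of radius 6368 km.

-86.1°

At departure: θ₁ = atan2(sin Δλ cos φ₂, cos φ₁ sin φ₂ − sin φ₁ cos φ₂ cos Δλ) = 107.83°
At arrival: θ₂ = atan2(sin Δλ cos φ₁, −cos φ₂ sin φ₁ + sin φ₂ cos φ₁ cos Δλ) = 21.71°
Δθ = θ₂ − θ₁ = -86.1°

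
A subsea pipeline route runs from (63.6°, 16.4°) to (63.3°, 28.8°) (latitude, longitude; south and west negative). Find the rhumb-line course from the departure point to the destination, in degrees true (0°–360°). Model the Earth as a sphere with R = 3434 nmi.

Meridional parts: M(φ₁)=+1.4501, M(φ₂)=+1.4384 → ΔM = -0.0117;  Δλ = +0.2164 rad
tan C = Δλ / ΔM = -18.4749 → C = 93.10°

93.1°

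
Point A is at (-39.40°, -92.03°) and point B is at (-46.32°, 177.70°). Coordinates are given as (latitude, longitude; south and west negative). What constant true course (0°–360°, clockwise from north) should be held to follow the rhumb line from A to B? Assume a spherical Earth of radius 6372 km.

264.0°

Δψ = ln[tan(π/4+φ₂/2)/tan(π/4+φ₁/2)] = -0.1650
Δλ = -1.5755 rad (taken the short way round)
course = atan2(Δλ, Δψ) = 264.02°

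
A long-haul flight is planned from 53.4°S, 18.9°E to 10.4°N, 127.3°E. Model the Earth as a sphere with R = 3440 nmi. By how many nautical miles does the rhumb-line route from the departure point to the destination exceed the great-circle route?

243 nmi

Great circle: cos σ = sin φ₁ sin φ₂ + cos φ₁ cos φ₂ cos Δλ,  σ = 1.9071 rad → d_gc = 6560.5 nmi
Rhumb line: Δψ = +1.2890, q = Δφ/Δψ = 0.8639, d_rh = R√(Δφ²+q²Δλ²) = 6803.1 nmi
Excess = 6803.1 − 6560.5 = 242.6 ≈ 243 nmi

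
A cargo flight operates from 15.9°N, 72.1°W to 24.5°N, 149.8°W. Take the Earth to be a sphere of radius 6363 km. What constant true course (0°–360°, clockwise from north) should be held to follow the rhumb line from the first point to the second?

Δψ = ln[tan(π/4+φ₂/2)/tan(π/4+φ₁/2)] = +0.1601
Δλ = -1.3561 rad (taken the short way round)
course = atan2(Δλ, Δψ) = 276.73°

276.7°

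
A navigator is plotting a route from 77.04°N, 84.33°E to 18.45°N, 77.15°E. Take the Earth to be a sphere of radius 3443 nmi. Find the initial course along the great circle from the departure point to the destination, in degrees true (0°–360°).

N = sin Δλ·cos φ₂ = -0.1186;  D = cos φ₁ sin φ₂ − sin φ₁ cos φ₂ cos Δλ = -0.8462
initial course = atan2(N, D) = 187.98°

188.0°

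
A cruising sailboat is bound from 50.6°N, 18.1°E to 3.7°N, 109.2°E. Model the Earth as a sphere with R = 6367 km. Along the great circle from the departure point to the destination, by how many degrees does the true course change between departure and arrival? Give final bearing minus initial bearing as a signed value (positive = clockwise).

At departure: θ₁ = atan2(sin Δλ cos φ₂, cos φ₁ sin φ₂ − sin φ₁ cos φ₂ cos Δλ) = 86.80°
At arrival: θ₂ = atan2(sin Δλ cos φ₁, −cos φ₂ sin φ₁ + sin φ₂ cos φ₁ cos Δλ) = 140.58°
Δθ = θ₂ − θ₁ = +53.8°

+53.8°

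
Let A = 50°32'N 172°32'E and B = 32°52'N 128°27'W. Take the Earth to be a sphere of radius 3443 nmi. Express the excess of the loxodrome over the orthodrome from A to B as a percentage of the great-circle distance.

2.1%

Great circle: σ = 0.8041 rad → d_gc = Rσ = 2768.4 nmi
Rhumb: Δφ = -0.3083, Δλ = +1.0300, Δψ = -0.4173, q = Δφ/Δψ = 0.7389 → d_rh = R√(Δφ²+q²Δλ²) = 2827.4 nmi
Excess = (2827.4 − 2768.4) / 2768.4 = 59.0 / 2768.4 = 2.13% ≈ 2.1%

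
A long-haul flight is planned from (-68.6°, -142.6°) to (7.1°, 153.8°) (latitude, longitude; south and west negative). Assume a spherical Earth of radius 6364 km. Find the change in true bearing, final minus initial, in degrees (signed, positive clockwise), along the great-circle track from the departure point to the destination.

+43.7°

At departure: θ₁ = atan2(sin Δλ cos φ₂, cos φ₁ sin φ₂ − sin φ₁ cos φ₂ cos Δλ) = 297.15°
At arrival: θ₂ = atan2(sin Δλ cos φ₁, −cos φ₂ sin φ₁ + sin φ₂ cos φ₁ cos Δλ) = 340.90°
Δθ = θ₂ − θ₁ = +43.7°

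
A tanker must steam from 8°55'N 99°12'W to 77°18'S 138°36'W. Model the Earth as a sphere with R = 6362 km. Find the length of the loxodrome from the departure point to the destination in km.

9974 km

Rhumb course C = atan2(Δλ, Δψ) with Δψ = ln[tan(π/4+φ₂/2)/tan(π/4+φ₁/2)] = -2.3519, Δλ = -0.6877 → C = 196.30°
d = R·|Δφ| / |cos C| = 6362·1.50476 / 0.95982 = 9974 km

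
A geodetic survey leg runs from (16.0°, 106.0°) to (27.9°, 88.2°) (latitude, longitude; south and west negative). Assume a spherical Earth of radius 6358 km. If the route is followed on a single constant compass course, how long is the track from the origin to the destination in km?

2255 km

Rhumb course C = atan2(Δλ, Δψ) with Δψ = ln[tan(π/4+φ₂/2)/tan(π/4+φ₁/2)] = +0.2245, Δλ = -0.3107 → C = 305.85°
d = R·|Δφ| / |cos C| = 6358·0.20769 / 0.58565 = 2255 km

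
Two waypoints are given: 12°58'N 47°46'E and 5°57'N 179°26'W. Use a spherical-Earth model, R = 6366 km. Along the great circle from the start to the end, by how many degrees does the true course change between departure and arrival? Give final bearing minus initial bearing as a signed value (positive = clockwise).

+41.3°

Initial bearing θ₁ = atan2(sin Δλ cos φ₂, cos φ₁ sin φ₂ − sin φ₁ cos φ₂ cos Δλ) = 70.90°
Final bearing θ₂ = (initial bearing from the destination back to the start) + 180° = 112.20°
Δθ = θ₂ − θ₁ = +41.3°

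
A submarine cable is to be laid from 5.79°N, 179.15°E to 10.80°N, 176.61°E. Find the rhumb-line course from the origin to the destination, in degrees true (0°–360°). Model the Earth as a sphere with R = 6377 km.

333.4°

Δψ = ln[tan(π/4+φ₂/2)/tan(π/4+φ₁/2)] = +0.0884
Δλ = -0.0443 rad (taken the short way round)
course = atan2(Δλ, Δψ) = 333.37°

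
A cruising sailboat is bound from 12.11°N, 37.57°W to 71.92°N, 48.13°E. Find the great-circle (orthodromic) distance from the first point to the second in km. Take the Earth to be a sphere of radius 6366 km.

Haversine: a = sin²(Δφ/2)+cos φ₁ cos φ₂ sin²(Δλ/2) = 0.38891;  σ = 2·atan2(√a,√(1−a))
σ = 77.163° → d = Rσ = 6366·1.34674 = 8573 km

8573 km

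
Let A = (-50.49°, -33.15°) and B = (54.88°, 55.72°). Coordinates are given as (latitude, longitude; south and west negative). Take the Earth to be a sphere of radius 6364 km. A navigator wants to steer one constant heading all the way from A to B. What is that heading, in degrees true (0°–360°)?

Δψ = ln[tan(π/4+φ₂/2)/tan(π/4+φ₁/2)] = +2.1746
Δλ = +1.5511 rad (taken the short way round)
course = atan2(Δλ, Δψ) = 35.50°

35.5°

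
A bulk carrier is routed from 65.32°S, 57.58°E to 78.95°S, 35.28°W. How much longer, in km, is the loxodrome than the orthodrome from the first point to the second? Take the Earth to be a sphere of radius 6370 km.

Great circle: cos σ = sin φ₁ sin φ₂ + cos φ₁ cos φ₂ cos Δλ,  σ = 0.4782 rad → d_gc = 3046.3 km
Rhumb line: Δψ = -0.8161, q = Δφ/Δψ = 0.2915, d_rh = R√(Δφ²+q²Δλ²) = 3369.4 km
Excess = 3369.4 − 3046.3 = 323.1 ≈ 323 km

323 km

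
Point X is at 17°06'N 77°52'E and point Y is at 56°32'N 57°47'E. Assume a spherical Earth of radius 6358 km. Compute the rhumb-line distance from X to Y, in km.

4697 km

Rhumb course C = atan2(Δλ, Δψ) with Δψ = ln[tan(π/4+φ₂/2)/tan(π/4+φ₁/2)] = +0.8988, Δλ = -0.3505 → C = 338.70°
d = R·|Δφ| / |cos C| = 6358·0.68824 / 0.93166 = 4697 km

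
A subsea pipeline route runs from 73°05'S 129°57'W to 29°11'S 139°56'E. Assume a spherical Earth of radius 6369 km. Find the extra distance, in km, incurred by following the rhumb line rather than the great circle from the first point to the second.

504 km

Great circle: cos σ = sin φ₁ sin φ₂ + cos φ₁ cos φ₂ cos Δλ,  σ = 1.0860 rad → d_gc = 6917.0 km
Rhumb line: Δψ = +1.3729, q = Δφ/Δψ = 0.5581, d_rh = R√(Δφ²+q²Δλ²) = 7420.9 km
Excess = 7420.9 − 6917.0 = 503.9 ≈ 504 km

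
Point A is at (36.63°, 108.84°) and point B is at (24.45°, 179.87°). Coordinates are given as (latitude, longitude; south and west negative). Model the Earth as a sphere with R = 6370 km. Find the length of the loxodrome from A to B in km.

6914 km

Rhumb course C = atan2(Δλ, Δψ) with Δψ = ln[tan(π/4+φ₂/2)/tan(π/4+φ₁/2)] = -0.2476, Δλ = +1.2397 → C = 101.30°
d = R·|Δφ| / |cos C| = 6370·0.21258 / 0.19587 = 6914 km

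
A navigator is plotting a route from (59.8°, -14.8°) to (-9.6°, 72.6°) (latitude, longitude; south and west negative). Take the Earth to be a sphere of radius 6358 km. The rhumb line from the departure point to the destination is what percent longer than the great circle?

2.8%

Great circle: σ = 1.6927 rad → d_gc = Rσ = 10762.4 km
Rhumb: Δφ = -1.2113, Δλ = +1.5254, Δψ = -1.4783, q = Δφ/Δψ = 0.8193 → d_rh = R√(Δφ²+q²Δλ²) = 11065.9 km
Excess = (11065.9 − 10762.4) / 10762.4 = 303.5 / 10762.4 = 2.82% ≈ 2.8%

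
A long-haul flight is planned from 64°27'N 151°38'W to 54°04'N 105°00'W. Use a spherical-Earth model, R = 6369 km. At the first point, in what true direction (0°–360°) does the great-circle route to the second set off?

θ = atan2( sin Δλ·cos φ₂ ,  cos φ₁ sin φ₂ − sin φ₁ cos φ₂ cos Δλ )
  = atan2(+0.4266, -0.0143) = 91.92°

91.9°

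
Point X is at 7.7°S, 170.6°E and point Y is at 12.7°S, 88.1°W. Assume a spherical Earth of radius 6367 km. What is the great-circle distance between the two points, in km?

11024 km

Haversine: a = sin²(Δφ/2)+cos φ₁ cos φ₂ sin²(Δλ/2) = 0.57999;  σ = 2·atan2(√a,√(1−a))
σ = 99.205° → d = Rσ = 6367·1.73146 = 11024 km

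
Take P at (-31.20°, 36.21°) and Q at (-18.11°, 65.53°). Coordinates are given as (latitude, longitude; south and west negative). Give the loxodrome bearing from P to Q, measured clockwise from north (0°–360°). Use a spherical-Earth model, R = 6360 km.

Meridional parts: M(φ₁)=-0.5736, M(φ₂)=-0.3215 → ΔM = +0.2522;  Δλ = +0.5117 rad
tan C = Δλ / ΔM = +2.0294 → C = 63.77°

63.8°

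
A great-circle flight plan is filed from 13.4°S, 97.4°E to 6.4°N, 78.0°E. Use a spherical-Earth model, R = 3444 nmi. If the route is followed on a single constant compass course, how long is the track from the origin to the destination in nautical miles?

Δψ = ln[tan(π/4+φ₂/2)/tan(π/4+φ₁/2)] = +0.3480;  Δφ = +0.3456 rad,  Δλ = -0.3386 rad
q = Δφ/Δψ = 0.9931
d = R·√(Δφ² + q²Δλ²) = 3444·0.48218 = 1661 nmi

1661 nmi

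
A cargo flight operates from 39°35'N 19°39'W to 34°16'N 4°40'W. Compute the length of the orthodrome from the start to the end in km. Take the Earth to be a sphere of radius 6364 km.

Haversine: a = sin²(Δφ/2)+cos φ₁ cos φ₂ sin²(Δλ/2) = 0.01298;  σ = 2·atan2(√a,√(1−a))
σ = 13.083° → d = Rσ = 6364·0.22834 = 1453 km

1453 km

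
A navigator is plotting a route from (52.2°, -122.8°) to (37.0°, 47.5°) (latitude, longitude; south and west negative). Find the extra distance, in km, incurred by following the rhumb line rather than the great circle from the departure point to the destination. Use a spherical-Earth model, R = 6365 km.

Great circle: cos σ = sin φ₁ sin φ₂ + cos φ₁ cos φ₂ cos Δλ,  σ = 1.5778 rad → d_gc = 10042.4 km
Rhumb line: Δψ = -0.3759, q = Δφ/Δψ = 0.7058, d_rh = R√(Δφ²+q²Δλ²) = 13459.7 km
Excess = 13459.7 − 10042.4 = 3417.3 ≈ 3417 km

3417 km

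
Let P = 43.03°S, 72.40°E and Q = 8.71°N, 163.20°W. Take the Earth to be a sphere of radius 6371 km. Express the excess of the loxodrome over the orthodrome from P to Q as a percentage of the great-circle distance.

3.6%

Great circle: σ = 2.1078 rad → d_gc = Rσ = 13428.8 km
Rhumb: Δφ = +0.9030, Δλ = +2.1712, Δψ = +0.9862, q = Δφ/Δψ = 0.9157 → d_rh = R√(Δφ²+q²Δλ²) = 13912.0 km
Excess = (13912.0 − 13428.8) / 13428.8 = 483.2 / 13428.8 = 3.60% ≈ 3.6%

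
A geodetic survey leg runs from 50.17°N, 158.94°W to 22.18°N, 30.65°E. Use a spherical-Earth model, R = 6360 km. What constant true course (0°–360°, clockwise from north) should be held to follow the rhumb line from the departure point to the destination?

258.3°

Meridional parts: M(φ₁)=+1.0153, M(φ₂)=+0.3972 → ΔM = -0.6181;  Δλ = -2.9742 rad
tan C = Δλ / ΔM = +4.8115 → C = 258.26°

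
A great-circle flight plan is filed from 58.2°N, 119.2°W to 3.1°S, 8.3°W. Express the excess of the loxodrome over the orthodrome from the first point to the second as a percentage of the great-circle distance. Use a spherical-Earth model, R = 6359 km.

Great circle: σ = 1.8066 rad → d_gc = Rσ = 11488.5 km
Rhumb: Δφ = -1.0699, Δλ = +1.9356, Δψ = -1.3099, q = Δφ/Δψ = 0.8168 → d_rh = R√(Δφ²+q²Δλ²) = 12138.8 km
Excess = (12138.8 − 11488.5) / 11488.5 = 650.3 / 11488.5 = 5.66% ≈ 5.7%

5.7%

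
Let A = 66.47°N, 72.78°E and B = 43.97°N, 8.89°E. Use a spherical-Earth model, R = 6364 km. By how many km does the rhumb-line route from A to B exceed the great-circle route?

168 km

Great circle: cos σ = sin φ₁ sin φ₂ + cos φ₁ cos φ₂ cos Δλ,  σ = 0.7028 rad → d_gc = 4472.93 km
Rhumb line: Δψ = -0.7127, q = Δφ/Δψ = 0.5510, d_rh = R√(Δφ²+q²Δλ²) = 4640.45 km
Excess = 4640.45 − 4472.93 = 167.52 ≈ 168 km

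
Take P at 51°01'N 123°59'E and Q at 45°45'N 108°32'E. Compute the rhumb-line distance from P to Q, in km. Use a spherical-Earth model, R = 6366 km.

1280 km

Rhumb course C = atan2(Δλ, Δψ) with Δψ = ln[tan(π/4+φ₂/2)/tan(π/4+φ₁/2)] = -0.1386, Δλ = -0.2697 → C = 242.80°
d = R·|Δφ| / |cos C| = 6366·0.09192 / 0.45708 = 1280 km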